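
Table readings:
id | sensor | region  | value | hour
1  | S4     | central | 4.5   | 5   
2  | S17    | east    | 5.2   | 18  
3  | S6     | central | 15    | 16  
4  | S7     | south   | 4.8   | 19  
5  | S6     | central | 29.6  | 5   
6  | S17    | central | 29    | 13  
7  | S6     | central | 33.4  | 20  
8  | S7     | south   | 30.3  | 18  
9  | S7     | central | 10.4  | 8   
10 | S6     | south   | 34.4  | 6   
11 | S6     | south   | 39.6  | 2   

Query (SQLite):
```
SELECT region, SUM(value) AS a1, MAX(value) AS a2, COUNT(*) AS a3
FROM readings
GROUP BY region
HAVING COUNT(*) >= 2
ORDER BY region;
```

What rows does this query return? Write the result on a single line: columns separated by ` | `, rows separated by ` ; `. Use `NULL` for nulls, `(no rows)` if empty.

Group readings by region.
Per group compute: SUM(value), MAX(value), COUNT(*).
HAVING: drop groups with fewer than 2 rows.
  central: ids {1, 3, 5, 6, 7, 9} → SUM(value)=121.9, MAX(value)=33.4, COUNT(*)=6
  east: ids {2} → SUM(value)=5.2, MAX(value)=5.2, COUNT(*)=1
  south: ids {4, 8, 10, 11} → SUM(value)=109.1, MAX(value)=39.6, COUNT(*)=4

central | 121.9 | 33.4 | 6 ; south | 109.1 | 39.6 | 4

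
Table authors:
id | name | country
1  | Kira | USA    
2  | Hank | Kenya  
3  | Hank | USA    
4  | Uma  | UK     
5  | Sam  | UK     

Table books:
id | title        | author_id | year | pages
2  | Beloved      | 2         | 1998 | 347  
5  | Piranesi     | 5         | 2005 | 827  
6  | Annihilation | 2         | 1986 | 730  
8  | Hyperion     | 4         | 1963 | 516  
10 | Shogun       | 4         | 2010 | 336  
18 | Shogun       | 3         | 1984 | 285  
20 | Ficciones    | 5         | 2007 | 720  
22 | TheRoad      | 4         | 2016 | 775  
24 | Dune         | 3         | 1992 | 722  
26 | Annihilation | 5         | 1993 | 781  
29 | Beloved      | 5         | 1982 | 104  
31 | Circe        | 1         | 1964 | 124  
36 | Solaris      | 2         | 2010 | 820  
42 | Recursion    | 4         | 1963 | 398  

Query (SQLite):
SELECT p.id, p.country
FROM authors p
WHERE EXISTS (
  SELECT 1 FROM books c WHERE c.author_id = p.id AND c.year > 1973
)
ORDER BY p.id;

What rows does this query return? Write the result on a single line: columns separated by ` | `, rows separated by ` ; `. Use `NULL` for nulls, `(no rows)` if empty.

For each authors row, check whether any books with matching author_id has year > 1973.
Keep rows where that is true.

2 | Kenya ; 3 | USA ; 4 | UK ; 5 | UK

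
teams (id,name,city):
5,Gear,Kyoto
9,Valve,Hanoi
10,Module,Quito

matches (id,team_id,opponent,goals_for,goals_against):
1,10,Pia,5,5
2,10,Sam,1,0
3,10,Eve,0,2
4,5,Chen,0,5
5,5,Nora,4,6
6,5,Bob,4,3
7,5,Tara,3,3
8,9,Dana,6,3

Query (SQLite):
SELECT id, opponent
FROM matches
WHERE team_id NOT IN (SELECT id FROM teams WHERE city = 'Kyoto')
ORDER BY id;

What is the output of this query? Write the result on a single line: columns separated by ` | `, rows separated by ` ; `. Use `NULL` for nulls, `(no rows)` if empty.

1 | Pia ; 2 | Sam ; 3 | Eve ; 8 | Dana

Inner query: teams.id where city = 'Kyoto'.
Outer: keep matches rows whose team_id is not in that set.
Inner query → {5}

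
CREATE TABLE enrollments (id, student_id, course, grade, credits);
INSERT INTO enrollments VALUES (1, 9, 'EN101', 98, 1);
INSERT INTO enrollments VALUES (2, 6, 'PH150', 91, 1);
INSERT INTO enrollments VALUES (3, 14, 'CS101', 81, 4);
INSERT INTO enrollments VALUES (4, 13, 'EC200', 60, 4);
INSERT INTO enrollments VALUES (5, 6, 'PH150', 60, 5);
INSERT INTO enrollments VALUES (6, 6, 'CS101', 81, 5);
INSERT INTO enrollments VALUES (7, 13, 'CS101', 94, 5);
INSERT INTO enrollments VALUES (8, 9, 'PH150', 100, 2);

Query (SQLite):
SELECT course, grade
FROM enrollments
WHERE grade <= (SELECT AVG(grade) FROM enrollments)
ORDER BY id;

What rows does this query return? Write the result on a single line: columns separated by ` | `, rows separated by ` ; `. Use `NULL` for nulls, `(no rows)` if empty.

CS101 | 81 ; EC200 | 60 ; PH150 | 60 ; CS101 | 81

Scalar subquery: AVG(grade) over all enrollments rows = 83.125.
Keep rows where grade <= that value.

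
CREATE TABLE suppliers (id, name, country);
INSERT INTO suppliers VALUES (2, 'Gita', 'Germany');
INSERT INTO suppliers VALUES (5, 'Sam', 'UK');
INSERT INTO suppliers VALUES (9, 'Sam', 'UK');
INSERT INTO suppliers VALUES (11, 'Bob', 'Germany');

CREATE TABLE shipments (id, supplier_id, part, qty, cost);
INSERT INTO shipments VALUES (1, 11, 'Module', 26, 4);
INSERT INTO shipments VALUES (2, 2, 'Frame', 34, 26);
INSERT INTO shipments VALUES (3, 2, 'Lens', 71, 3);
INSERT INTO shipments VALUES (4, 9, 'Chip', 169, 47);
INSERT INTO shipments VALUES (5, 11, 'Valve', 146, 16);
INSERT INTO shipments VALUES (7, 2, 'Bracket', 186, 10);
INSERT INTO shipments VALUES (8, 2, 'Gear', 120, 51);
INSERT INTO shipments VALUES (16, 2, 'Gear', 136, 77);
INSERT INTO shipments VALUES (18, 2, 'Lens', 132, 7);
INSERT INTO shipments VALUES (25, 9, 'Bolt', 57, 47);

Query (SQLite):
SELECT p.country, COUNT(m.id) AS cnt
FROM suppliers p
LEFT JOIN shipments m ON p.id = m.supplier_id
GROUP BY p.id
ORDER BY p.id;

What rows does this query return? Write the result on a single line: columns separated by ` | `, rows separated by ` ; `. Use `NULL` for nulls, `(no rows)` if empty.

LEFT JOIN keeps every suppliers row; unmatched ones get NULL for shipments columns.
Group by suppliers.id and compute COUNT(m.id). COUNT(col) of an all-NULL group is 0.
  2: ids {2, 3, 7, 8, 16, 18} → COUNT(m.id)=6
  5: ids {—} → COUNT(m.id)=0
  9: ids {4, 25} → COUNT(m.id)=2
  11: ids {1, 5} → COUNT(m.id)=2

Germany | 6 ; UK | 0 ; UK | 2 ; Germany | 2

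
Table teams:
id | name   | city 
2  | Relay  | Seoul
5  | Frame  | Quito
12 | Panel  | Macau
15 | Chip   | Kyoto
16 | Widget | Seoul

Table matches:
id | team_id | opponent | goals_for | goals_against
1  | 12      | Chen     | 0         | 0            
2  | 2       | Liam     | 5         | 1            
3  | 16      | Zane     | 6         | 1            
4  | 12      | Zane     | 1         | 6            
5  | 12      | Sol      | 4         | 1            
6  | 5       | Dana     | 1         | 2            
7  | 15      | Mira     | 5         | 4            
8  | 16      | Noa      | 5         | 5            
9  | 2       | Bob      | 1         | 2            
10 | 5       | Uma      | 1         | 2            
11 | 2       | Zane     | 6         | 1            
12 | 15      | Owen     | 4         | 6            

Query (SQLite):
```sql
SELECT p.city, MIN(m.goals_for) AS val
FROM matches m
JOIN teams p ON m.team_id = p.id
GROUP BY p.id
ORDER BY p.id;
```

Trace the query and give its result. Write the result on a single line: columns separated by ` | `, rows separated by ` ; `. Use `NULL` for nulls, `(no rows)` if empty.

Seoul | 1 ; Quito | 1 ; Macau | 0 ; Kyoto | 4 ; Seoul | 5

Join each matches row to its teams via team_id.
Group joined rows by teams.id; compute MIN(m.goals_for) per group.
  2: ids {2, 9, 11} → MIN(m.goals_for)=1
  5: ids {6, 10} → MIN(m.goals_for)=1
  12: ids {1, 4, 5} → MIN(m.goals_for)=0
  15: ids {7, 12} → MIN(m.goals_for)=4
  16: ids {3, 8} → MIN(m.goals_for)=5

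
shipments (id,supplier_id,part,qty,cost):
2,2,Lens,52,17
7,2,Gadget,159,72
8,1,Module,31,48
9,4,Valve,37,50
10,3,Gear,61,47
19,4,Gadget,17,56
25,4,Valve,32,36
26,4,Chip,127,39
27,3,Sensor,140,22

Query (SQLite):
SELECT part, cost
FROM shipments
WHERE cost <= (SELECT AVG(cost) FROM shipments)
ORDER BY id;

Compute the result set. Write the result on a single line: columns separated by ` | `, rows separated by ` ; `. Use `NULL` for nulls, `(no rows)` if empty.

Lens | 17 ; Valve | 36 ; Chip | 39 ; Sensor | 22

Scalar subquery: AVG(cost) over all shipments rows = 43.0.
Keep rows where cost <= that value.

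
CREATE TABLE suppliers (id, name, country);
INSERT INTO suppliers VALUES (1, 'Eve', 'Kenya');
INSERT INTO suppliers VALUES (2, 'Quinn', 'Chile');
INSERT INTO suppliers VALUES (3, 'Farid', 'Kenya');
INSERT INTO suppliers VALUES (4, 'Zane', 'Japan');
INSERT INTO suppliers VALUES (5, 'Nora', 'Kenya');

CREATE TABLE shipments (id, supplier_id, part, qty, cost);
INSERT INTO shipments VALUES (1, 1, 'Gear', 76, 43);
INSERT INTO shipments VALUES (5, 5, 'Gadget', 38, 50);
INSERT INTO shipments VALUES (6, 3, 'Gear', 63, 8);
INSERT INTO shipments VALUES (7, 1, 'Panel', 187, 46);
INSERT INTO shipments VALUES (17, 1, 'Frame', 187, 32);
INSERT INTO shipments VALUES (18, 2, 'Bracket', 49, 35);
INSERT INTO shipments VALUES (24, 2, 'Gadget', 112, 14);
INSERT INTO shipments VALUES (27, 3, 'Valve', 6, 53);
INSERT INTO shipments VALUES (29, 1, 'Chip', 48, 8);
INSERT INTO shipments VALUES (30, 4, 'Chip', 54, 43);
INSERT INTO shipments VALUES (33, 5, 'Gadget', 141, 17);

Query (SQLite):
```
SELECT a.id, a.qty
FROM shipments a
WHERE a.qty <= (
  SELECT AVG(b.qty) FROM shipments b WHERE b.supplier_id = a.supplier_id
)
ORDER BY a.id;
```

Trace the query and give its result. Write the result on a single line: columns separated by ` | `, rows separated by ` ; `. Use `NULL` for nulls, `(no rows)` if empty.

1 | 76 ; 5 | 38 ; 18 | 49 ; 27 | 6 ; 29 | 48 ; 30 | 54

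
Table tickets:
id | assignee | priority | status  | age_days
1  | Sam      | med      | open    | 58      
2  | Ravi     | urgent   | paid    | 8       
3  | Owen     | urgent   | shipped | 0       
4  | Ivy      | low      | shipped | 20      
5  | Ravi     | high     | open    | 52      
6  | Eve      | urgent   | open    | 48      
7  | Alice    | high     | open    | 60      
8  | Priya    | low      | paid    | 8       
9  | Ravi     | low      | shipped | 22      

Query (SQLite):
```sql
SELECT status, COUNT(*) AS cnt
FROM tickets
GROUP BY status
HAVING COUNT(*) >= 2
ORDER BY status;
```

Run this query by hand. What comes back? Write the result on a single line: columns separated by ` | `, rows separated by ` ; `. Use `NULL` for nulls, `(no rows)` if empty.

open | 4 ; paid | 2 ; shipped | 3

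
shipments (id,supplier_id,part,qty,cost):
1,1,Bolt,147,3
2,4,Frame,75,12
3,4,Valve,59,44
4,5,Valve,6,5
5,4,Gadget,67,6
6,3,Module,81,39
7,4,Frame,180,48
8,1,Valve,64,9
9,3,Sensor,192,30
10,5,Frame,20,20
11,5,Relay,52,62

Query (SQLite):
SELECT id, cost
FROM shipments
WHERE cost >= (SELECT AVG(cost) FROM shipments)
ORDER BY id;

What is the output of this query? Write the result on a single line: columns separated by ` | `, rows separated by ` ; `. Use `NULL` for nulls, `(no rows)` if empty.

3 | 44 ; 6 | 39 ; 7 | 48 ; 9 | 30 ; 11 | 62

Scalar subquery: AVG(cost) over all shipments rows = 25.272727 (≈; comparison uses full precision).
Keep rows where cost >= that value.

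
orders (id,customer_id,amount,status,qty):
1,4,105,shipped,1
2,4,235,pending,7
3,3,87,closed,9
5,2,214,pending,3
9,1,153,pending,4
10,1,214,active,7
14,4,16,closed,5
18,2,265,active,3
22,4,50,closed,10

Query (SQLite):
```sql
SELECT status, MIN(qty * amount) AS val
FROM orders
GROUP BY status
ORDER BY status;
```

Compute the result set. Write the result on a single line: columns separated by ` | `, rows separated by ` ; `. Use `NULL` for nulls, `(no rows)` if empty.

active | 795 ; closed | 80 ; pending | 612 ; shipped | 105

For each row compute qty * amount.
Group by status; take MIN of the expression per group.
  active: ids {10, 18} → MIN(qty * amount)=795
  closed: ids {3, 14, 22} → MIN(qty * amount)=80
  pending: ids {2, 5, 9} → MIN(qty * amount)=612
  shipped: ids {1} → MIN(qty * amount)=105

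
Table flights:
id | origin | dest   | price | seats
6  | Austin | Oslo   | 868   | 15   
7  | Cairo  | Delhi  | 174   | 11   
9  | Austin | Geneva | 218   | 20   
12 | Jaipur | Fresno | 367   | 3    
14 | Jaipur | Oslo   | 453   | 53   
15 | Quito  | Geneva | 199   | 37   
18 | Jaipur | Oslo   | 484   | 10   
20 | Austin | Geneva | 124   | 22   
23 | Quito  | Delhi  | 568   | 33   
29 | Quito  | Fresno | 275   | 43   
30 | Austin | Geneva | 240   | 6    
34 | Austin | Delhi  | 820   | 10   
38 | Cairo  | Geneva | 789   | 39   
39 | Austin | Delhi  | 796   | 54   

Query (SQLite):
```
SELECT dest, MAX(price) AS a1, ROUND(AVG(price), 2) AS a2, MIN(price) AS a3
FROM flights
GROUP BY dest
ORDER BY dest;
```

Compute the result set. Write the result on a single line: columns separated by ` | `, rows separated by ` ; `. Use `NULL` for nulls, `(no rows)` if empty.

Delhi | 820 | 589.5 | 174 ; Fresno | 367 | 321 | 275 ; Geneva | 789 | 314 | 124 ; Oslo | 868 | 601.67 | 453

Group flights by dest.
Per group compute: MAX(price), ROUND(AVG(price), 2), MIN(price).
  Delhi: ids {7, 23, 34, 39} → MAX(price)=820, ROUND(AVG(price), 2)=589.5, MIN(price)=174
  Fresno: ids {12, 29} → MAX(price)=367, ROUND(AVG(price), 2)=321, MIN(price)=275
  Geneva: ids {9, 15, 20, 30, 38} → MAX(price)=789, ROUND(AVG(price), 2)=314, MIN(price)=124
  Oslo: ids {6, 14, 18} → MAX(price)=868, ROUND(AVG(price), 2)=601.67, MIN(price)=453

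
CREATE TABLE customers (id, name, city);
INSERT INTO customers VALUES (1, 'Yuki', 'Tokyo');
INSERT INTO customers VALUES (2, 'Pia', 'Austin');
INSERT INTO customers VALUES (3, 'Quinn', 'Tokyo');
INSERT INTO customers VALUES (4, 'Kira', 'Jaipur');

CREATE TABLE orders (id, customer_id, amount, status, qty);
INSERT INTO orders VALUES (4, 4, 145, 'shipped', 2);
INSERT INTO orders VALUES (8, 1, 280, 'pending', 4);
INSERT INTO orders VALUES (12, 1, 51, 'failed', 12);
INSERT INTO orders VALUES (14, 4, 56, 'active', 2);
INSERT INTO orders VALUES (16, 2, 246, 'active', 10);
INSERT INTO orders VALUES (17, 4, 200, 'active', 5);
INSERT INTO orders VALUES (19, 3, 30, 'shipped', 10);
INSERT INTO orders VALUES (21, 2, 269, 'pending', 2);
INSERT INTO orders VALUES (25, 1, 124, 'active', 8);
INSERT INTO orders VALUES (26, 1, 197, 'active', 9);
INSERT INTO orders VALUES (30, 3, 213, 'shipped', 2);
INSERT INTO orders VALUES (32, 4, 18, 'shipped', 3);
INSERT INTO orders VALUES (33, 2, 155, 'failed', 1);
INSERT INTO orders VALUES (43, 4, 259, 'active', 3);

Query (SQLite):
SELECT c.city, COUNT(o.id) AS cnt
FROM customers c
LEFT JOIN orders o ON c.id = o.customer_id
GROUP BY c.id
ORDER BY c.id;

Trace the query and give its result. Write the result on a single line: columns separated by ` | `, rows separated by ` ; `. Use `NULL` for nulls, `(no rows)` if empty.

LEFT JOIN keeps every customers row; unmatched ones get NULL for orders columns.
Group by customers.id and compute COUNT(o.id). COUNT(col) of an all-NULL group is 0.
  1: ids {8, 12, 25, 26} → COUNT(o.id)=4
  2: ids {16, 21, 33} → COUNT(o.id)=3
  3: ids {19, 30} → COUNT(o.id)=2
  4: ids {4, 14, 17, 32, 43} → COUNT(o.id)=5

Tokyo | 4 ; Austin | 3 ; Tokyo | 2 ; Jaipur | 5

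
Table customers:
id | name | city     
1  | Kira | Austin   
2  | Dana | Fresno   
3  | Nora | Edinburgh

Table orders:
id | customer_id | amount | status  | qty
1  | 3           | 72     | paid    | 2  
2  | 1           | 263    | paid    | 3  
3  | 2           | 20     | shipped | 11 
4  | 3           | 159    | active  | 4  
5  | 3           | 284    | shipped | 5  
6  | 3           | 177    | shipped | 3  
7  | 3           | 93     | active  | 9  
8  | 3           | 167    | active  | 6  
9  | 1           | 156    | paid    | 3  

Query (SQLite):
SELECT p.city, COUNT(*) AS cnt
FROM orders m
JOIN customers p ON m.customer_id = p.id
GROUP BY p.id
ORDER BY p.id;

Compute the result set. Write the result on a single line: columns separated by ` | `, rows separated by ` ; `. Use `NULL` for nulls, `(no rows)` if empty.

Join each orders row to its customers via customer_id.
Group joined rows by customers.id; compute COUNT(*) per group.
  1: ids {2, 9} → COUNT(*)=2
  2: ids {3} → COUNT(*)=1
  3: ids {1, 4, 5, 6, 7, 8} → COUNT(*)=6

Austin | 2 ; Fresno | 1 ; Edinburgh | 6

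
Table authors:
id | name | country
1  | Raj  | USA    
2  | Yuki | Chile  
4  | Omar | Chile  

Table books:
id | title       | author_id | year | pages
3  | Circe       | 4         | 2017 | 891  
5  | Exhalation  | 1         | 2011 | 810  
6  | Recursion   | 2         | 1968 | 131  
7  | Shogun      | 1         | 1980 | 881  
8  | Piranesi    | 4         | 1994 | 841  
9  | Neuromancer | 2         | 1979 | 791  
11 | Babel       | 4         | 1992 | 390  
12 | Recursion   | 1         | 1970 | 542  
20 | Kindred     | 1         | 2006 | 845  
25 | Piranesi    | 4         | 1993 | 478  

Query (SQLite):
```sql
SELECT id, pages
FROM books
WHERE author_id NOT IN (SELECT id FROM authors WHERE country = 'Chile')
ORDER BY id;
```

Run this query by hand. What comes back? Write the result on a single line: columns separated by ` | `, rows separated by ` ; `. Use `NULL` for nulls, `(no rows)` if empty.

5 | 810 ; 7 | 881 ; 12 | 542 ; 20 | 845

Inner query: authors.id where country = 'Chile'.
Outer: keep books rows whose author_id is not in that set.
Inner query → {2, 4}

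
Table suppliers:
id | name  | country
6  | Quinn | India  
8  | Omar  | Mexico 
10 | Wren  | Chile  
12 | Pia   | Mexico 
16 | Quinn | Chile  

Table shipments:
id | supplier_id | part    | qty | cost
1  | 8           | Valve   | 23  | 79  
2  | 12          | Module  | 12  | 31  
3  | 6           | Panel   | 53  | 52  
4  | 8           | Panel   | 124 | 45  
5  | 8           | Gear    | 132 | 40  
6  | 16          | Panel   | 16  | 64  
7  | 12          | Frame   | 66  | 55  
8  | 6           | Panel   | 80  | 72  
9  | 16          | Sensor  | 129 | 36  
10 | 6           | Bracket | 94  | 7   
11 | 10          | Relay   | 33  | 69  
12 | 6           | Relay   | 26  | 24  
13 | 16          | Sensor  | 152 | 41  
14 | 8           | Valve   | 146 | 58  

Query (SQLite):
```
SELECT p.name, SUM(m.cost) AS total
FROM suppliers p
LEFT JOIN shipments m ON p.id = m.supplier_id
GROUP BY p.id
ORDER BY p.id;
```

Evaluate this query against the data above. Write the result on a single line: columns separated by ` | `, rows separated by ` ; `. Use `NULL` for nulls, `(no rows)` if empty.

LEFT JOIN keeps every suppliers row; unmatched ones get NULL for shipments columns.
Group by suppliers.id and compute SUM(m.cost). SUM over an all-NULL group is NULL.
  6: ids {3, 8, 10, 12} → SUM(m.cost)=155
  8: ids {1, 4, 5, 14} → SUM(m.cost)=222
  10: ids {11} → SUM(m.cost)=69
  12: ids {2, 7} → SUM(m.cost)=86
  16: ids {6, 9, 13} → SUM(m.cost)=141

Quinn | 155 ; Omar | 222 ; Wren | 69 ; Pia | 86 ; Quinn | 141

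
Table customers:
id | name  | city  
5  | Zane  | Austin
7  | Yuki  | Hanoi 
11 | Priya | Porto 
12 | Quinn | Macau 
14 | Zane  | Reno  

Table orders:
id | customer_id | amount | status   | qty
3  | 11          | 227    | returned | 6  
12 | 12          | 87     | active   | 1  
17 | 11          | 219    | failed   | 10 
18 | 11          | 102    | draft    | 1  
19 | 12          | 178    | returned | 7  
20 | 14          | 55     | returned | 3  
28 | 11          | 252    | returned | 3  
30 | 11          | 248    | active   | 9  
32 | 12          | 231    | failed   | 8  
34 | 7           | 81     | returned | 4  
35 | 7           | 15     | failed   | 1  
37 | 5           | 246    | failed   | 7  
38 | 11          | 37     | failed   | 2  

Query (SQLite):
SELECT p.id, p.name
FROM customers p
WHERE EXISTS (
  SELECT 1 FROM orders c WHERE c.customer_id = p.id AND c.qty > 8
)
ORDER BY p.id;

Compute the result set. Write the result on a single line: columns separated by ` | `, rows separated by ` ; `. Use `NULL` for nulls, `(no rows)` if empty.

For each customers row, check whether any orders with matching customer_id has qty > 8.
Keep rows where that is true.

11 | Priya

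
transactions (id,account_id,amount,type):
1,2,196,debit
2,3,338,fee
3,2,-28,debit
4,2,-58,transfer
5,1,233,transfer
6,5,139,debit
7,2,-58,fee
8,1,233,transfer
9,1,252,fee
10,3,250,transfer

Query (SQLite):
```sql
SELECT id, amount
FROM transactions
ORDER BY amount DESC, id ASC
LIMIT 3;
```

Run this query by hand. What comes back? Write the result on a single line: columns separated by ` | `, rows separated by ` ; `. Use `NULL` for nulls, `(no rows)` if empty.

2 | 338 ; 9 | 252 ; 10 | 250

Sort by amount desc, tiebreak id asc: (338, id=2), (252, id=9), (250, id=10), (233, id=5), (233, id=8), (196, id=1) …. Take first 3.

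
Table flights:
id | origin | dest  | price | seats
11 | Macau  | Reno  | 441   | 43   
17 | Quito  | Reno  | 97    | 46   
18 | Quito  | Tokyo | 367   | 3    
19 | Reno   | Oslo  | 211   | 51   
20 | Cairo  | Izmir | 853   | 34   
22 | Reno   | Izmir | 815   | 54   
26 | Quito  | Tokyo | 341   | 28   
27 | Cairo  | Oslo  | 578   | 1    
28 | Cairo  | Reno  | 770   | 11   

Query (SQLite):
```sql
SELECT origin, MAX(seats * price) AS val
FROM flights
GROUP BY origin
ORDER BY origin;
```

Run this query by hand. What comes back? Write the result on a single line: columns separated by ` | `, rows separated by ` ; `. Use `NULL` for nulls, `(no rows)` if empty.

For each row compute seats * price.
Group by origin; take MAX of the expression per group.
  Cairo: ids {20, 27, 28} → MAX(seats * price)=29002
  Macau: ids {11} → MAX(seats * price)=18963
  Quito: ids {17, 18, 26} → MAX(seats * price)=9548
  Reno: ids {19, 22} → MAX(seats * price)=44010

Cairo | 29002 ; Macau | 18963 ; Quito | 9548 ; Reno | 44010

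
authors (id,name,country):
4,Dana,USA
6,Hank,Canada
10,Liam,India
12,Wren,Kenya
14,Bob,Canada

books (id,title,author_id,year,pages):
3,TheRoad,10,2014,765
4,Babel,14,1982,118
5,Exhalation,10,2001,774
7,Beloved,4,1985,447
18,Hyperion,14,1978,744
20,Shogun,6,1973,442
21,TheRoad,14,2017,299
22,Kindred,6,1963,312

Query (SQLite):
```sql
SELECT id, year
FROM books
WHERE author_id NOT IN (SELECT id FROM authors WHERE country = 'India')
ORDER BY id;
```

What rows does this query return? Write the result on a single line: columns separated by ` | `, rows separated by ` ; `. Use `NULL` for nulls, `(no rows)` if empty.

Inner query: authors.id where country = 'India'.
Outer: keep books rows whose author_id is not in that set.
Inner query → {10}

4 | 1982 ; 7 | 1985 ; 18 | 1978 ; 20 | 1973 ; 21 | 2017 ; 22 | 1963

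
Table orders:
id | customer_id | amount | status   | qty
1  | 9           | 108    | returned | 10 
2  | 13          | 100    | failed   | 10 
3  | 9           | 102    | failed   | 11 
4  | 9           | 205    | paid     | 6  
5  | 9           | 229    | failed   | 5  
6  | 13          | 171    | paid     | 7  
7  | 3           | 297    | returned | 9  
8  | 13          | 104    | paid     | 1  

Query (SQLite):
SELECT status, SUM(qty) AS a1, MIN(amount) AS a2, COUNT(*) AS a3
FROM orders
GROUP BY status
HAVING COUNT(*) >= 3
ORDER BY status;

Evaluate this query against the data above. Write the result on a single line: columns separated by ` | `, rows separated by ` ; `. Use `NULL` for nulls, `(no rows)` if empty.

failed | 26 | 100 | 3 ; paid | 14 | 104 | 3

Group orders by status.
Per group compute: SUM(qty), MIN(amount), COUNT(*).
HAVING: drop groups with fewer than 3 rows.
  failed: ids {2, 3, 5} → SUM(qty)=26, MIN(amount)=100, COUNT(*)=3
  paid: ids {4, 6, 8} → SUM(qty)=14, MIN(amount)=104, COUNT(*)=3
  returned: ids {1, 7} → SUM(qty)=19, MIN(amount)=108, COUNT(*)=2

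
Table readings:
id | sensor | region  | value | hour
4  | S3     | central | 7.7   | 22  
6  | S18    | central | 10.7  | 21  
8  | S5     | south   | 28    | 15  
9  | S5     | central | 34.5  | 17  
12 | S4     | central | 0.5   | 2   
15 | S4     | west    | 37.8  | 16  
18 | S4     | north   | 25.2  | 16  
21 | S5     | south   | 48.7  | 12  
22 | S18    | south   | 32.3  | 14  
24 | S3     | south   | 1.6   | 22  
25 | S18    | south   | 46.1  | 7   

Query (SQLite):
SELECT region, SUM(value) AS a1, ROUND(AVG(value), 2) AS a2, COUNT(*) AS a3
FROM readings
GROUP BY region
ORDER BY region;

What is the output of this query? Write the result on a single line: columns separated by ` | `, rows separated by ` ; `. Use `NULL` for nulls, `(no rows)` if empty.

central | 53.4 | 13.35 | 4 ; north | 25.2 | 25.2 | 1 ; south | 156.7 | 31.34 | 5 ; west | 37.8 | 37.8 | 1

Group readings by region.
Per group compute: SUM(value), ROUND(AVG(value), 2), COUNT(*).
  central: ids {4, 6, 9, 12} → SUM(value)=53.4, ROUND(AVG(value), 2)=13.35, COUNT(*)=4
  north: ids {18} → SUM(value)=25.2, ROUND(AVG(value), 2)=25.2, COUNT(*)=1
  south: ids {8, 21, 22, 24, 25} → SUM(value)=156.7, ROUND(AVG(value), 2)=31.34, COUNT(*)=5
  west: ids {15} → SUM(value)=37.8, ROUND(AVG(value), 2)=37.8, COUNT(*)=1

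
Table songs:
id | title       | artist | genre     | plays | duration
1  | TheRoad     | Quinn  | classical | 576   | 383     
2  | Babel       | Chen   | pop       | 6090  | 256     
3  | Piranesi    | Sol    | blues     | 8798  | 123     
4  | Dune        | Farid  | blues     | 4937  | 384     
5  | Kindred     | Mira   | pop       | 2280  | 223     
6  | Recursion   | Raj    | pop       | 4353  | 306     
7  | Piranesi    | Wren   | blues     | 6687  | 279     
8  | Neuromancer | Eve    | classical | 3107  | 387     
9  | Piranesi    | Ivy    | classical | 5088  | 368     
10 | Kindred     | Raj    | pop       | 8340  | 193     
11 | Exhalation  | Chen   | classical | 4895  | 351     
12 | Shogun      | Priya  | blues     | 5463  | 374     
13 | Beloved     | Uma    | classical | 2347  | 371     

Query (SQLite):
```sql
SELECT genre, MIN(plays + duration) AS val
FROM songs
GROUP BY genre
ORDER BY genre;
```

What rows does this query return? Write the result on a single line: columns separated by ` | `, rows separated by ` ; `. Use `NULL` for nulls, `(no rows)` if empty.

blues | 5321 ; classical | 959 ; pop | 2503

For each row compute plays + duration.
Group by genre; take MIN of the expression per group.
  blues: ids {3, 4, 7, 12} → MIN(plays + duration)=5321
  classical: ids {1, 8, 9, 11, 13} → MIN(plays + duration)=959
  pop: ids {2, 5, 6, 10} → MIN(plays + duration)=2503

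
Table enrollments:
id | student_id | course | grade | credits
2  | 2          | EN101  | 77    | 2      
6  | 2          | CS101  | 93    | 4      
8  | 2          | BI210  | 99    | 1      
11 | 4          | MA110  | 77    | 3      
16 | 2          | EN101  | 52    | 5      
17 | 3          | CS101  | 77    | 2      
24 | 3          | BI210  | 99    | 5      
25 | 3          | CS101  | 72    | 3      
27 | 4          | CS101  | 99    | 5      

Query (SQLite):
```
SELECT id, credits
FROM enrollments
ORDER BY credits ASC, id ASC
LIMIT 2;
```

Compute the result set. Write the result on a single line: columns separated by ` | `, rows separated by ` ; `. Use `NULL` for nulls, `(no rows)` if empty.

8 | 1 ; 2 | 2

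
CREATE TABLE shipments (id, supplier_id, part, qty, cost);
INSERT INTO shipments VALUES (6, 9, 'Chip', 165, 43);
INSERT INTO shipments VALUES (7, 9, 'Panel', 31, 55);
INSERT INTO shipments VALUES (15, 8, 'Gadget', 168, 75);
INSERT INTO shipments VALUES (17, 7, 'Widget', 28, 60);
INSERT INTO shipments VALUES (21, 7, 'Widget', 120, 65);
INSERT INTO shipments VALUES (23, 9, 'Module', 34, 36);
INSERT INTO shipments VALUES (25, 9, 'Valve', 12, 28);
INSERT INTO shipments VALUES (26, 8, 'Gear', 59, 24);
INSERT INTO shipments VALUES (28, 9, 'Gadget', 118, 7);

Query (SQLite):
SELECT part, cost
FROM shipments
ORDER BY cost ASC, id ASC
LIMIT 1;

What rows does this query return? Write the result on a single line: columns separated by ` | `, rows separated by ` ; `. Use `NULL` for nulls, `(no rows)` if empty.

Sort by cost asc, tiebreak id asc: (7, id=28), (24, id=26), (28, id=25), (36, id=23) …. Take first 1.

Gadget | 7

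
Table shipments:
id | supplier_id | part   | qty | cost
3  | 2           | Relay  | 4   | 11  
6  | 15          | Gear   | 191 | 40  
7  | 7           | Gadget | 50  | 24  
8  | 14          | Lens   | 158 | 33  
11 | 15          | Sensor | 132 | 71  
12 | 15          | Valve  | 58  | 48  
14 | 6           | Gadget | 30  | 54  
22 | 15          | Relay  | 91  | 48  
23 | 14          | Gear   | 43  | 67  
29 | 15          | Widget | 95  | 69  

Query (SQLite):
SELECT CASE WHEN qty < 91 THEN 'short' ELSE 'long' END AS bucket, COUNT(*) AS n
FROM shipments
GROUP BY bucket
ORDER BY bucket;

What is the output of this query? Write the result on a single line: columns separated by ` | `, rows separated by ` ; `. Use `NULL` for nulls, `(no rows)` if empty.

Bucket rows by qty < 91 → 'short' else 'long'; count each bucket.

long | 5 ; short | 5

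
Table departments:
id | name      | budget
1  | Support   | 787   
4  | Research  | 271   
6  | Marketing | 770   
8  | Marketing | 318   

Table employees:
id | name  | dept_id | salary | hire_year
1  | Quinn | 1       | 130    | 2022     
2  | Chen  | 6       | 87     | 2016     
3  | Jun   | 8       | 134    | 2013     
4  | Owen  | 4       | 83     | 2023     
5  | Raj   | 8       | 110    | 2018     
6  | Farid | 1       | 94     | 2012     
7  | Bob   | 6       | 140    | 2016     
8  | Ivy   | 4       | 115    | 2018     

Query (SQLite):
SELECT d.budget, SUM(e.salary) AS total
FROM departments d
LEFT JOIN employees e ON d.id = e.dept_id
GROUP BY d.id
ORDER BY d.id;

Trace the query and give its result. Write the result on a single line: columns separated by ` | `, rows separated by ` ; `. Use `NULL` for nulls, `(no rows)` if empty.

LEFT JOIN keeps every departments row; unmatched ones get NULL for employees columns.
Group by departments.id and compute SUM(e.salary). SUM over an all-NULL group is NULL.
  1: ids {1, 6} → SUM(e.salary)=224
  4: ids {4, 8} → SUM(e.salary)=198
  6: ids {2, 7} → SUM(e.salary)=227
  8: ids {3, 5} → SUM(e.salary)=244

787 | 224 ; 271 | 198 ; 770 | 227 ; 318 | 244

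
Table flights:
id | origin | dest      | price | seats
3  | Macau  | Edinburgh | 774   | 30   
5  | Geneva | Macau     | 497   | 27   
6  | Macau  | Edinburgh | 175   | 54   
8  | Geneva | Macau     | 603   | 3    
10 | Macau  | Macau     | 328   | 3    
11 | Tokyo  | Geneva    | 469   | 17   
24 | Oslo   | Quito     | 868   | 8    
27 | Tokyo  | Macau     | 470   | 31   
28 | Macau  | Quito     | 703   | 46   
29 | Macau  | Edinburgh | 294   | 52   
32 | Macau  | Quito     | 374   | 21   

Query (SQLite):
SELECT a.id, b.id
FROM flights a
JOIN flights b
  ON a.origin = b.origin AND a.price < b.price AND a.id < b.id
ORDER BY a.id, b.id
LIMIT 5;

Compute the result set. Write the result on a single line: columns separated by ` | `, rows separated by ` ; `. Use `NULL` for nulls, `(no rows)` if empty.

Pairs (a,b) with same origin, a.price < b.price, a.id < b.id.
origin groups: Geneva:{5,8} Macau:{3,6,10,28,29,32} Oslo:{24} Tokyo:{11,27}
Ordered by (a.id, b.id); first 5.

5 | 8 ; 6 | 10 ; 6 | 28 ; 6 | 29 ; 6 | 32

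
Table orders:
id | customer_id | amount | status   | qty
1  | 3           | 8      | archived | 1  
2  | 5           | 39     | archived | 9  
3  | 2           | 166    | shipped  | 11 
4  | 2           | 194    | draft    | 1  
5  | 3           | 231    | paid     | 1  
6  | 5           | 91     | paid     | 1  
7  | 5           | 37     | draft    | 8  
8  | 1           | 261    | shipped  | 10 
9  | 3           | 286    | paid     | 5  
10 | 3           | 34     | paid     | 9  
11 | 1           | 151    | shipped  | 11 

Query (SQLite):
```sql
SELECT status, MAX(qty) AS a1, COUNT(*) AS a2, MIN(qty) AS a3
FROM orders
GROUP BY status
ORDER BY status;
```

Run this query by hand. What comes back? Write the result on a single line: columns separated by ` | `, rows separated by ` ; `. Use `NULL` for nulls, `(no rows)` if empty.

Group orders by status.
Per group compute: MAX(qty), COUNT(*), MIN(qty).
  archived: ids {1, 2} → MAX(qty)=9, COUNT(*)=2, MIN(qty)=1
  draft: ids {4, 7} → MAX(qty)=8, COUNT(*)=2, MIN(qty)=1
  paid: ids {5, 6, 9, 10} → MAX(qty)=9, COUNT(*)=4, MIN(qty)=1
  shipped: ids {3, 8, 11} → MAX(qty)=11, COUNT(*)=3, MIN(qty)=10

archived | 9 | 2 | 1 ; draft | 8 | 2 | 1 ; paid | 9 | 4 | 1 ; shipped | 11 | 3 | 10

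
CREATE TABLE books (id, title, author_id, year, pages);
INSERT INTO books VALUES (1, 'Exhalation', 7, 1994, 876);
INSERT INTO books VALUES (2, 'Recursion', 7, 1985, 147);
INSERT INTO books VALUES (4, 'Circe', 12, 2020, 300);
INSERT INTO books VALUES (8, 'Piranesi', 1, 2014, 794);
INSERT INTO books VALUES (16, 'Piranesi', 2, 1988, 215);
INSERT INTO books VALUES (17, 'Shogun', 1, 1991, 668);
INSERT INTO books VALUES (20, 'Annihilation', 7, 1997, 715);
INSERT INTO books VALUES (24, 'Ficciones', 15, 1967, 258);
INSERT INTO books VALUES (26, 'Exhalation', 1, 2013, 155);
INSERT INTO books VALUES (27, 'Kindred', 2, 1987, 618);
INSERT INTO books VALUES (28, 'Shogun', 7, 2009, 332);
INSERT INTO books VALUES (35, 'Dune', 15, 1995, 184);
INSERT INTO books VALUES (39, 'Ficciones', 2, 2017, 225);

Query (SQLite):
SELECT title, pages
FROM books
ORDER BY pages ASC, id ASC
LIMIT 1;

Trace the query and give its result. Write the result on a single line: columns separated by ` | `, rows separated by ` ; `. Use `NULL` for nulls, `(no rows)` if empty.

Recursion | 147

Sort by pages asc, tiebreak id asc: (147, id=2), (155, id=26), (184, id=35), (215, id=16) …. Take first 1.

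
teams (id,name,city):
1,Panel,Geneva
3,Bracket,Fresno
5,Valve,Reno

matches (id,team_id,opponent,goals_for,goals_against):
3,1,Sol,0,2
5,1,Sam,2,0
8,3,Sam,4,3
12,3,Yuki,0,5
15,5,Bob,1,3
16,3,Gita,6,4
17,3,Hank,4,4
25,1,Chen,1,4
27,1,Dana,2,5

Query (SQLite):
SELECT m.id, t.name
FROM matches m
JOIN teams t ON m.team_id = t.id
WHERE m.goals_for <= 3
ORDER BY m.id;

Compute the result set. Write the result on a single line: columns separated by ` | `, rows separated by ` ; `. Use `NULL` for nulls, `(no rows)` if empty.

Each matches row matches the teams row where team_id = teams.id.
Then keep rows with m.goals_for <= 3.

3 | Panel ; 5 | Panel ; 12 | Bracket ; 15 | Valve ; 25 | Panel ; 27 | Panel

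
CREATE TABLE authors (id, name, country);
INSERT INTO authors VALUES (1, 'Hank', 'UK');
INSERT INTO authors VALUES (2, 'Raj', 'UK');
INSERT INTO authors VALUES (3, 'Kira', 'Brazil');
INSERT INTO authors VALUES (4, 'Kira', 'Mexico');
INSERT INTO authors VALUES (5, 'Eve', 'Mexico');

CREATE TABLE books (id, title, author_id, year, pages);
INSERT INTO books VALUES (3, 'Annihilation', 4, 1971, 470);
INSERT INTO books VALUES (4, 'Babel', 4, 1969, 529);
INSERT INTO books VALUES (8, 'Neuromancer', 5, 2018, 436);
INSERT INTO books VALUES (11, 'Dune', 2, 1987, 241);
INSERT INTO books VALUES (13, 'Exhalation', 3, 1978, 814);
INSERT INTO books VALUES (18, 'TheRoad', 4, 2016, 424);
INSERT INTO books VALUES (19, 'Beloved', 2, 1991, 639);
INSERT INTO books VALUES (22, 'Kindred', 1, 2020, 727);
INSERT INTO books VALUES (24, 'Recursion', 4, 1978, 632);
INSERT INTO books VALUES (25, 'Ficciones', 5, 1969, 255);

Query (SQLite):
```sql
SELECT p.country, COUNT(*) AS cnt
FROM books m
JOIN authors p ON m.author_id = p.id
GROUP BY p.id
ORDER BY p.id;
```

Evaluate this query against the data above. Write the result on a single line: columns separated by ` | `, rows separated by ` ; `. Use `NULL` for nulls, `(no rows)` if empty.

Join each books row to its authors via author_id.
Group joined rows by authors.id; compute COUNT(*) per group.
  1: ids {22} → COUNT(*)=1
  2: ids {11, 19} → COUNT(*)=2
  3: ids {13} → COUNT(*)=1
  4: ids {3, 4, 18, 24} → COUNT(*)=4
  5: ids {8, 25} → COUNT(*)=2

UK | 1 ; UK | 2 ; Brazil | 1 ; Mexico | 4 ; Mexico | 2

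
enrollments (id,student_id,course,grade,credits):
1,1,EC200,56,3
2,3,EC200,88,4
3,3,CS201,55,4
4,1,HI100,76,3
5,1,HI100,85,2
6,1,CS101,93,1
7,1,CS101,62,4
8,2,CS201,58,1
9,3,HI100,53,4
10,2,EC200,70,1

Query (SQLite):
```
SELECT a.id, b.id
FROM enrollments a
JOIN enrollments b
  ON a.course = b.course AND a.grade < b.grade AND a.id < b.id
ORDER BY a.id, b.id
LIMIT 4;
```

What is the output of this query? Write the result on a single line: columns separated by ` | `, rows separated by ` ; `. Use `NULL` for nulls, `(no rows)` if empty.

1 | 2 ; 1 | 10 ; 3 | 8 ; 4 | 5

Pairs (a,b) with same course, a.grade < b.grade, a.id < b.id.
course groups: CS101:{6,7} CS201:{3,8} EC200:{1,2,10} HI100:{4,5,9}
Ordered by (a.id, b.id); first 4.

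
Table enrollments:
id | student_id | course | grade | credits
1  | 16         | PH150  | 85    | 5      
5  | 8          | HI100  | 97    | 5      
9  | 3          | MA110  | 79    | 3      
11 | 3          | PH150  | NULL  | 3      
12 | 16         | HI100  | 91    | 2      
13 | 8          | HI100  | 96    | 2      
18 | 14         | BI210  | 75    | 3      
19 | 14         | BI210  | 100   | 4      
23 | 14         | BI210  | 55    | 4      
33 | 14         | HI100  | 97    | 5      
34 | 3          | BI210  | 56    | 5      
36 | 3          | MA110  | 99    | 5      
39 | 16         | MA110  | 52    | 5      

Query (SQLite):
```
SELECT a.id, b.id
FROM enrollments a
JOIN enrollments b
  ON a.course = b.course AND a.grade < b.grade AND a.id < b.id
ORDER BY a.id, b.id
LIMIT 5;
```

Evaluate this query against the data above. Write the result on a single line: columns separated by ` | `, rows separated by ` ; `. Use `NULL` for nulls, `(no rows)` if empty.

9 | 36 ; 12 | 13 ; 12 | 33 ; 13 | 33 ; 18 | 19

Pairs (a,b) with same course, a.grade < b.grade, a.id < b.id.
course groups: BI210:{18,19,23,34} HI100:{5,12,13,33} MA110:{9,36,39} PH150:{1,11}
Ordered by (a.id, b.id); first 5.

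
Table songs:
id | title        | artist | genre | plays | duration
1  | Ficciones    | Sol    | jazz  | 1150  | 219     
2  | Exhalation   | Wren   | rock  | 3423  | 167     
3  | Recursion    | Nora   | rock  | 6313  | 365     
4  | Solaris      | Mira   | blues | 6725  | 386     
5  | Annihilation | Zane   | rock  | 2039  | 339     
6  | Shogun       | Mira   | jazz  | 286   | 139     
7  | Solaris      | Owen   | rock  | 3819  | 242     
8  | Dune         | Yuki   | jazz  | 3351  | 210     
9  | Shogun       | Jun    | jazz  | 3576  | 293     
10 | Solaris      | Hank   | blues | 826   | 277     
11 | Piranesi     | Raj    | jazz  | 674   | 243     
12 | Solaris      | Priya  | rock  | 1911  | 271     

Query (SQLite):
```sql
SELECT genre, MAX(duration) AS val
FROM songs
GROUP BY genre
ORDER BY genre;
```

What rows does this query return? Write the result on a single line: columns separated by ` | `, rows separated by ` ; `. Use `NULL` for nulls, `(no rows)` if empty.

Partition songs by genre; compute MAX(duration) within each group.
  blues: ids {4, 10} → MAX(duration)=386
  jazz: ids {1, 6, 8, 9, 11} → MAX(duration)=293
  rock: ids {2, 3, 5, 7, 12} → MAX(duration)=365

blues | 386 ; jazz | 293 ; rock | 365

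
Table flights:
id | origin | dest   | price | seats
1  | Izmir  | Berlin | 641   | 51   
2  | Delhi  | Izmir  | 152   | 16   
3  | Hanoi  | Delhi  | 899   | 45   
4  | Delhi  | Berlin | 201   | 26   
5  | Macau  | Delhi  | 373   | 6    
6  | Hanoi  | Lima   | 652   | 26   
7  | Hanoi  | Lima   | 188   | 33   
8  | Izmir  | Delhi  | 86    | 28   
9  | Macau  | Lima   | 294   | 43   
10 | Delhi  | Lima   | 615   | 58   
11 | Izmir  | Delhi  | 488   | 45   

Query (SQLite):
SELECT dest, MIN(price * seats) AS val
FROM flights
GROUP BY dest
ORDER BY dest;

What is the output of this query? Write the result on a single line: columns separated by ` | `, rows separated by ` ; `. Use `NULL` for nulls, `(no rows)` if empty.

Berlin | 5226 ; Delhi | 2238 ; Izmir | 2432 ; Lima | 6204

For each row compute price * seats.
Group by dest; take MIN of the expression per group.
  Berlin: ids {1, 4} → MIN(price * seats)=5226
  Delhi: ids {3, 5, 8, 11} → MIN(price * seats)=2238
  Izmir: ids {2} → MIN(price * seats)=2432
  Lima: ids {6, 7, 9, 10} → MIN(price * seats)=6204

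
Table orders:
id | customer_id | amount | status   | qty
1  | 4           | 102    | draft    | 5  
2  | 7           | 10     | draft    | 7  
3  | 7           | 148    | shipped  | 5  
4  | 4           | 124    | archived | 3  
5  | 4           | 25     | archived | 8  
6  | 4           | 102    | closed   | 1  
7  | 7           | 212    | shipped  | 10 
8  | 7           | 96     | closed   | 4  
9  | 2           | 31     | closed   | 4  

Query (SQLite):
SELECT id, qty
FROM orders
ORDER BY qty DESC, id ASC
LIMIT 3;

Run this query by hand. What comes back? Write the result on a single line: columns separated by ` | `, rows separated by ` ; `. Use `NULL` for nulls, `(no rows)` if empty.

Sort by qty desc, tiebreak id asc: (10, id=7), (8, id=5), (7, id=2), (5, id=1), (5, id=3), (4, id=8) …. Take first 3.

7 | 10 ; 5 | 8 ; 2 | 7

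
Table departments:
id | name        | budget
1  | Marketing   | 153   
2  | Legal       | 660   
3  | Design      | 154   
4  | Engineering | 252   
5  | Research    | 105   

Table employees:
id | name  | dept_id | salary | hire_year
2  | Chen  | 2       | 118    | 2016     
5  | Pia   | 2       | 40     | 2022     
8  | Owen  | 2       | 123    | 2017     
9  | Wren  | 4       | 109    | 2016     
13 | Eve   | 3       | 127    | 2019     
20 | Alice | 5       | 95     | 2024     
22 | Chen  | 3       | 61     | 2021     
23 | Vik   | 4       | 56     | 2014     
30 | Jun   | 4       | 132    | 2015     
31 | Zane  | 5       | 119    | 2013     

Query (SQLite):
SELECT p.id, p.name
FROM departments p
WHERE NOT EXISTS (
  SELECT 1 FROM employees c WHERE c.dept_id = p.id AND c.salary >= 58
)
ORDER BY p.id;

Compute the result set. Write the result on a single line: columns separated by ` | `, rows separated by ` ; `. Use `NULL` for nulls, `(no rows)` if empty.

1 | Marketing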